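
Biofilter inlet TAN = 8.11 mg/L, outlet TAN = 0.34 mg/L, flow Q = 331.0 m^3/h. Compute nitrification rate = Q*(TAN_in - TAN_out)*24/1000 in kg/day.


Concentration drop: TAN_in - TAN_out = 8.11 - 0.34 = 7.77 mg/L
Hourly TAN removed = Q * dTAN = 331.0 m^3/h * 7.77 mg/L = 2571.87 g/h  (m^3/h * mg/L = g/h)
Daily TAN removed = 2571.87 * 24 = 61724.88 g/day
Convert to kg/day: 61724.88 / 1000 = 61.72488 kg/day

61.72488 kg/day


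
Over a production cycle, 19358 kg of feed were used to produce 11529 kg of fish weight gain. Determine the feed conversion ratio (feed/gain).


FCR = feed consumed / weight gained
FCR = 19358 kg / 11529 kg = 1.67907

1.67907


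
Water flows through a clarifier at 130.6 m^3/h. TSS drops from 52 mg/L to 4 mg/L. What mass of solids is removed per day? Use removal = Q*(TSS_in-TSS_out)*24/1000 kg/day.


Concentration drop: TSS_in - TSS_out = 52 - 4 = 48 mg/L
Hourly solids removed = Q * dTSS = 130.6 m^3/h * 48 mg/L = 6268.8 g/h  (m^3/h * mg/L = g/h)
Daily solids removed = 6268.8 * 24 = 150451.2 g/day
Convert g to kg: 150451.2 / 1000 = 150.4512 kg/day

150.4512 kg/day


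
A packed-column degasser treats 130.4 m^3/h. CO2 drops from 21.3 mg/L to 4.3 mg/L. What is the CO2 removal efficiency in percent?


CO2_out / CO2_in = 4.3 / 21.3 = 0.20187793
Fraction remaining = 0.20187793
efficiency = (1 - 0.20187793) * 100 = 79.8122 %

79.8122 %


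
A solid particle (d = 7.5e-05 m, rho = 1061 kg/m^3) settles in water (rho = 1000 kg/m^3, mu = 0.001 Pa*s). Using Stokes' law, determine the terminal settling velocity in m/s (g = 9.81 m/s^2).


Density difference: rho_p - rho_f = 1061 - 1000 = 61 kg/m^3
d^2 = (7.5e-05)^2 = 5.625e-09 m^2
Numerator = (rho_p - rho_f) * g * d^2 = 61 * 9.81 * 5.625e-09 = 3.3660563e-06
Denominator = 18 * mu = 18 * 0.001 = 0.018
v_s = 3.3660563e-06 / 0.018 = 1.87003e-04 m/s
Check: Re = rho_f * v_s * d / mu = 1000 * 1.87003e-04 * 7.5e-05 / 0.001 = 0.014 < 1, so Stokes' law applies.

1.87003e-04 m/s


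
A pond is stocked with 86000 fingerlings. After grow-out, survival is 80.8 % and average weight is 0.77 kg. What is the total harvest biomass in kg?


Survivors = 86000 * 80.8/100 = 69488 fish
Harvest biomass = survivors * W_f = 69488 * 0.77 = 53505.76 kg

53505.76 kg


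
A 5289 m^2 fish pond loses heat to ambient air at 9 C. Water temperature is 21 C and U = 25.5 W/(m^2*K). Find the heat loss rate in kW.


Temperature difference dT = 21 - 9 = 12 K
Heat loss (W) = U * A * dT = 25.5 * 5289 * 12 = 1618434 W
Convert to kW: 1618434 / 1000 = 1618.434 kW

1618.434 kW


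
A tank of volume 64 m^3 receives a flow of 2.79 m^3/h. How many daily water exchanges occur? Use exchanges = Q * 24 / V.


Daily flow volume = 2.79 m^3/h * 24 h = 66.96 m^3/day
Exchanges = daily flow / tank volume = 66.96 / 64 = 1.04625 exchanges/day

1.04625 exchanges/day


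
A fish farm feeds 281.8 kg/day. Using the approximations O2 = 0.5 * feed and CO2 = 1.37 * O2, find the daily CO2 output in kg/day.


O2 = 281.8 * 0.5 = 140.9
CO2 = 140.9 * 1.37 = 193.033

193.033 kg/day


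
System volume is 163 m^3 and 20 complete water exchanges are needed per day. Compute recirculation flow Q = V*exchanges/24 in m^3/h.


Daily recirculation volume = 163 m^3 * 20 = 3260 m^3/day
Flow rate Q = daily volume / 24 h = 3260 / 24 = 135.833 m^3/h

135.833 m^3/h


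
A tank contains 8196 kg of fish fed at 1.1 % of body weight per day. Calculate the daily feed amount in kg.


Feeding rate fraction = 1.1% / 100 = 0.011
Daily feed = 8196 kg * 0.011 = 90.156 kg/day

90.156 kg/day


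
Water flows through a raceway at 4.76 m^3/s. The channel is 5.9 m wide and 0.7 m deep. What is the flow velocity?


Cross-sectional area = W * d = 5.9 * 0.7 = 4.13 m^2
Velocity = Q / A = 4.76 / 4.13 = 1.15254 m/s

1.15254 m/s


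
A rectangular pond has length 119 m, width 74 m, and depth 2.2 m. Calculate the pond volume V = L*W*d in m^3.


Base area = L * W = 119 * 74 = 8806 m^2
Volume = area * depth = 8806 * 2.2 = 19373.2 m^3

19373.2 m^3


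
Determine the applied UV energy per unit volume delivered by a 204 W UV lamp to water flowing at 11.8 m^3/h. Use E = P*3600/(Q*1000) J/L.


Energy delivered per hour = 204 W * 3600 s = 734400 J/h
Volume treated per hour = 11.8 m^3/h * 1000 = 11800 L/h
dose = 734400 / 11800 = 62.2373 J/L

62.2373 J/L


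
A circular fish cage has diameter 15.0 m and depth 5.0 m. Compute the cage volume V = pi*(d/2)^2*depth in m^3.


r = d/2 = 15.0/2 = 7.5 m
Base area = pi*r^2 = pi*7.5^2 = 176.71459 m^2
Volume = 176.71459 * 5.0 = 883.573 m^3

883.573 m^3


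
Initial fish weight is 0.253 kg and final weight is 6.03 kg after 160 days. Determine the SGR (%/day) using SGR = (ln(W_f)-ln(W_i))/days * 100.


ln(W_f) = ln(6.03) = 1.796747
ln(W_i) = ln(0.253) = -1.3743658
ln(W_f) - ln(W_i) = 1.796747 - -1.3743658 = 3.1711128
SGR = 3.1711128 / 160 * 100 = 1.98195 %/day

1.98195 %/day


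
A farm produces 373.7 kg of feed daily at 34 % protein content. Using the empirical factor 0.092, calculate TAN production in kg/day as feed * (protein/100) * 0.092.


Protein in feed = 373.7 * 34/100 = 127.058 kg/day
TAN = protein * 0.092 = 127.058 * 0.092 = 11.689336 kg/day

11.689336 kg/day


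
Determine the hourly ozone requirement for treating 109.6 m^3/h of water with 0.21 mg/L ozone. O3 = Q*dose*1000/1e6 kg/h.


O3 demand (mg/h) = Q * dose * 1000 = 109.6 * 0.21 * 1000 = 23016 mg/h
Convert mg to kg: 23016 / 1e6 = 0.023016 kg/h

0.023016 kg/h


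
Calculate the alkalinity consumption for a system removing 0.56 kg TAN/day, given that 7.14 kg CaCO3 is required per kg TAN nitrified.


Alkalinity factor: 7.14 kg CaCO3 consumed per kg TAN nitrified
alk = 0.56 kg TAN * 7.14 = 3.9984 kg CaCO3/day

3.9984 kg CaCO3/day


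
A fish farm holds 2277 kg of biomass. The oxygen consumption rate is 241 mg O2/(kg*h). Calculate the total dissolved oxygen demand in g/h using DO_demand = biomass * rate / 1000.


Total O2 consumption (mg/h) = 2277 kg * 241 mg/(kg*h) = 548757 mg/h
Convert to g/h: 548757 / 1000 = 548.757 g/h

548.757 g/h


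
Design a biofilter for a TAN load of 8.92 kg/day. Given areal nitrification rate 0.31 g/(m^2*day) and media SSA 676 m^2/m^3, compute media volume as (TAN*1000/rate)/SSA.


A = 8.92*1000 / 0.31 = 28774.194 m^2
V = 28774.194 / 676 = 42.5654

42.5654 m^3


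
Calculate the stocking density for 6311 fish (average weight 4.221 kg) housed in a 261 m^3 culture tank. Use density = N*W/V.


Total biomass = 6311 fish * 4.221 kg = 26638.731 kg
Density = total biomass / volume = 26638.731 / 261 = 102.064 kg/m^3

102.064 kg/m^3


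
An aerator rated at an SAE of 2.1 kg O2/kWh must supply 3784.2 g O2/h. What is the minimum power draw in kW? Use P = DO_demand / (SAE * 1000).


SAE in g O2/kWh = 2.1 * 1000 = 2100 g/kWh
P = DO_demand / SAE_g = 3784.2 / 2100 = 1.802 kW

1.802 kW


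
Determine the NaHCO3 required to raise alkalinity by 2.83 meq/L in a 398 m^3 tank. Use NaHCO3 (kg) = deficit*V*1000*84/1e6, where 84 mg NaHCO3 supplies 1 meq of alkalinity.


Tank volume in L = 398 m^3 * 1000 = 398000 L
Total meq required = 2.83 meq/L * 398000 L = 1126340 meq
NaHCO3 mass = 1126340 meq * 84 mg/meq / 1e6 = 94.6126 kg

94.6126 kg


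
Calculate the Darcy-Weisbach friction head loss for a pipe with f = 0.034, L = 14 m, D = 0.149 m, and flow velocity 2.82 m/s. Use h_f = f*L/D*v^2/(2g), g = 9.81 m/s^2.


v^2 = 2.82^2 = 7.9524 m^2/s^2
L/D = 14/0.149 = 93.959732
h_f = f*(L/D)*v^2/(2g) = 0.034 * 93.959732 * 7.9524 / 19.62 = 1.29485 m

1.29485 m


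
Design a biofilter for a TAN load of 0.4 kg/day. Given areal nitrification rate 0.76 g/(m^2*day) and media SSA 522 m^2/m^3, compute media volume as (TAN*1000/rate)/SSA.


A = 0.4*1000 / 0.76 = 526.31579 m^2
V = 526.31579 / 522 = 1.00827

1.00827 m^3


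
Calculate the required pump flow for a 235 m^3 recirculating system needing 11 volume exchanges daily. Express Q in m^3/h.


Daily recirculation volume = 235 m^3 * 11 = 2585 m^3/day
Flow rate Q = daily volume / 24 h = 2585 / 24 = 107.708 m^3/h

107.708 m^3/h


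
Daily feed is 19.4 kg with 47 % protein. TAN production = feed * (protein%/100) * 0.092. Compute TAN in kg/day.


Protein in feed = 19.4 * 47/100 = 9.118 kg/day
TAN = protein * 0.092 = 9.118 * 0.092 = 0.838856 kg/day

0.838856 kg/day


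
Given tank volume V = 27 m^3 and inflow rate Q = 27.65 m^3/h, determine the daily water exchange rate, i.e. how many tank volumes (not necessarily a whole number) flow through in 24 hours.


Daily flow volume = 27.65 m^3/h * 24 h = 663.6 m^3/day
Exchanges = daily flow / tank volume = 663.6 / 27 = 24.5778 exchanges/day

24.5778 exchanges/day


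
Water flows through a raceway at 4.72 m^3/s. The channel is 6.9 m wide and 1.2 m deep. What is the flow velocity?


Cross-sectional area = W * d = 6.9 * 1.2 = 8.28 m^2
Velocity = Q / A = 4.72 / 8.28 = 0.570048 m/s

0.570048 m/s


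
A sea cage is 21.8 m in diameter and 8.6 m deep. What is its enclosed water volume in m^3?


r = d/2 = 21.8/2 = 10.9 m
Base area = pi*r^2 = pi*10.9^2 = 373.25262 m^2
Volume = 373.25262 * 8.6 = 3209.97 m^3

3209.97 m^3


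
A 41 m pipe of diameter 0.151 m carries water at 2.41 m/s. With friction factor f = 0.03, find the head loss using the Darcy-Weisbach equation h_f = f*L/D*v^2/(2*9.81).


v^2 = 2.41^2 = 5.8081 m^2/s^2
L/D = 41/0.151 = 271.52318
h_f = f*(L/D)*v^2/(2g) = 0.03 * 271.52318 * 5.8081 / 19.62 = 2.41137 m

2.41137 m


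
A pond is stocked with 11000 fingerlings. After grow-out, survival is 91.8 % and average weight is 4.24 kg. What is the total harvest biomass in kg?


Survivors = 11000 * 91.8/100 = 10098 fish
Harvest biomass = survivors * W_f = 10098 * 4.24 = 42815.52 kg

42815.52 kg


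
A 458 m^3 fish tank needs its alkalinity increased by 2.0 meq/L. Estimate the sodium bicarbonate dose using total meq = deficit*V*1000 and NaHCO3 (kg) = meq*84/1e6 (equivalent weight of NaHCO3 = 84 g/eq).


Tank volume in L = 458 m^3 * 1000 = 458000 L
Total meq required = 2.0 meq/L * 458000 L = 916000 meq
NaHCO3 mass = 916000 meq * 84 mg/meq / 1e6 = 76.944 kg

76.944 kg


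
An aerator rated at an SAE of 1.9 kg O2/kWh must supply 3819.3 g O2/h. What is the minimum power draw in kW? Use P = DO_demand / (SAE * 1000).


SAE in g O2/kWh = 1.9 * 1000 = 1900 g/kWh
P = DO_demand / SAE_g = 3819.3 / 1900 = 2.01016 kW

2.01016 kW


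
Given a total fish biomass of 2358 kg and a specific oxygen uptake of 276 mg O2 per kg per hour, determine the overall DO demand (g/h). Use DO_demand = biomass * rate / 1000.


Total O2 consumption (mg/h) = 2358 kg * 276 mg/(kg*h) = 650808 mg/h
Convert to g/h: 650808 / 1000 = 650.808 g/h

650.808 g/h


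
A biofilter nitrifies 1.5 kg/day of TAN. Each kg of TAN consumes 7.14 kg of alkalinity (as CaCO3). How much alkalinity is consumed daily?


Alkalinity factor: 7.14 kg CaCO3 consumed per kg TAN nitrified
alk = 1.5 kg TAN * 7.14 = 10.71 kg CaCO3/day

10.71 kg CaCO3/day


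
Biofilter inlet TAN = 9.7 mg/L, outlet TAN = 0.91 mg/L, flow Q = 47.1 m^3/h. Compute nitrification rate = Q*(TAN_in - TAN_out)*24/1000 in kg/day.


Concentration drop: TAN_in - TAN_out = 9.7 - 0.91 = 8.79 mg/L
Hourly TAN removed = Q * dTAN = 47.1 m^3/h * 8.79 mg/L = 414.009 g/h  (m^3/h * mg/L = g/h)
Daily TAN removed = 414.009 * 24 = 9936.216 g/day
Convert to kg/day: 9936.216 / 1000 = 9.936216 kg/day

9.936216 kg/day


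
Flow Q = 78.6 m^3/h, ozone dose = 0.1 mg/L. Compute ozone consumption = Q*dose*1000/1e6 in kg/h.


O3 demand (mg/h) = Q * dose * 1000 = 78.6 * 0.1 * 1000 = 7860 mg/h
Convert mg to kg: 7860 / 1e6 = 0.00786 kg/h

0.00786 kg/h


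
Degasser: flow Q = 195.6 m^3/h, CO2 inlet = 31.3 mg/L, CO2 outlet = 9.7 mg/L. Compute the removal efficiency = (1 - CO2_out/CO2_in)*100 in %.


CO2_out / CO2_in = 9.7 / 31.3 = 0.30990415
Fraction remaining = 0.30990415
efficiency = (1 - 0.30990415) * 100 = 69.0096 %

69.0096 %


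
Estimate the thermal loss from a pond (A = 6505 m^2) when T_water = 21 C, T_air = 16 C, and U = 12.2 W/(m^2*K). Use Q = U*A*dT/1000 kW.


Temperature difference dT = 21 - 16 = 5 K
Heat loss (W) = U * A * dT = 12.2 * 6505 * 5 = 396805 W
Convert to kW: 396805 / 1000 = 396.805 kW

396.805 kW


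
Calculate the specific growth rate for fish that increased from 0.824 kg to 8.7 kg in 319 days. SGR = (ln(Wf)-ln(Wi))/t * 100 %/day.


ln(W_f) = ln(8.7) = 2.163323
ln(W_i) = ln(0.824) = -0.19358475
ln(W_f) - ln(W_i) = 2.163323 - -0.19358475 = 2.3569077
SGR = 2.3569077 / 319 * 100 = 0.738843 %/day

0.738843 %/day


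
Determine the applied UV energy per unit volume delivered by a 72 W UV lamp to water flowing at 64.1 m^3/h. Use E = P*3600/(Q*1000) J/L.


Energy delivered per hour = 72 W * 3600 s = 259200 J/h
Volume treated per hour = 64.1 m^3/h * 1000 = 64100 L/h
dose = 259200 / 64100 = 4.04368 J/L

4.04368 J/L


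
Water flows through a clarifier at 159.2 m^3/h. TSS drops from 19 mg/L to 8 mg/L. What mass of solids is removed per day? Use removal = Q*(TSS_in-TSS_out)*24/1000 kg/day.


Concentration drop: TSS_in - TSS_out = 19 - 8 = 11 mg/L
Hourly solids removed = Q * dTSS = 159.2 m^3/h * 11 mg/L = 1751.2 g/h  (m^3/h * mg/L = g/h)
Daily solids removed = 1751.2 * 24 = 42028.8 g/day
Convert g to kg: 42028.8 / 1000 = 42.0288 kg/day

42.0288 kg/day


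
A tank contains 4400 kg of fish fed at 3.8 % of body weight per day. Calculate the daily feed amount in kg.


Feeding rate fraction = 3.8% / 100 = 0.038
Daily feed = 4400 kg * 0.038 = 167.2 kg/day

167.2 kg/day


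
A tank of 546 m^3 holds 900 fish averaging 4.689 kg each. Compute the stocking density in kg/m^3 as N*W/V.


Total biomass = 900 fish * 4.689 kg = 4220.1 kg
Density = total biomass / volume = 4220.1 / 546 = 7.72912 kg/m^3

7.72912 kg/m^3


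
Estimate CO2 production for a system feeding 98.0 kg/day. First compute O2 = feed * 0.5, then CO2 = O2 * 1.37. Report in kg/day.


O2 = 98.0 * 0.5 = 49
CO2 = 49 * 1.37 = 67.13

67.13 kg/day


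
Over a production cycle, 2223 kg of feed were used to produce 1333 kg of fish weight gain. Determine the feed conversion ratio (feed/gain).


FCR = feed consumed / weight gained
FCR = 2223 kg / 1333 kg = 1.66767

1.66767


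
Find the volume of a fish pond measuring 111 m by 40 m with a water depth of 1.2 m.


Base area = L * W = 111 * 40 = 4440 m^2
Volume = area * depth = 4440 * 1.2 = 5328 m^3

5328 m^3


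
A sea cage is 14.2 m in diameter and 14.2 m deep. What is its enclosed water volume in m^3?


r = d/2 = 14.2/2 = 7.1 m
Base area = pi*r^2 = pi*7.1^2 = 158.36769 m^2
Volume = 158.36769 * 14.2 = 2248.82 m^3

2248.82 m^3


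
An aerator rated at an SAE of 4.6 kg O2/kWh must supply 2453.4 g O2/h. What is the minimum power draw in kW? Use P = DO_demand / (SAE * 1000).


SAE in g O2/kWh = 4.6 * 1000 = 4600 g/kWh
P = DO_demand / SAE_g = 2453.4 / 4600 = 0.533348 kW

0.533348 kW


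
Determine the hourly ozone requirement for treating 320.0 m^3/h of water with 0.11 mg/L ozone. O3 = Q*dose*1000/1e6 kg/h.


O3 demand (mg/h) = Q * dose * 1000 = 320.0 * 0.11 * 1000 = 35200 mg/h
Convert mg to kg: 35200 / 1e6 = 0.0352 kg/h

0.0352 kg/h


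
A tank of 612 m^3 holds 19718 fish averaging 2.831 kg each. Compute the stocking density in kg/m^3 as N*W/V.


Total biomass = 19718 fish * 2.831 kg = 55821.658 kg
Density = total biomass / volume = 55821.658 / 612 = 91.2119 kg/m^3

91.2119 kg/m^3


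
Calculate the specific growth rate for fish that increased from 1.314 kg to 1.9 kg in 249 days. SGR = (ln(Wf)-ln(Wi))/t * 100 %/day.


ln(W_f) = ln(1.9) = 0.64185389
ln(W_i) = ln(1.314) = 0.27307592
ln(W_f) - ln(W_i) = 0.64185389 - 0.27307592 = 0.36877797
SGR = 0.36877797 / 249 * 100 = 0.148104 %/day

0.148104 %/day


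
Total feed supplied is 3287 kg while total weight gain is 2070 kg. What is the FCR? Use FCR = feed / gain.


FCR = feed consumed / weight gained
FCR = 3287 kg / 2070 kg = 1.58792

1.58792


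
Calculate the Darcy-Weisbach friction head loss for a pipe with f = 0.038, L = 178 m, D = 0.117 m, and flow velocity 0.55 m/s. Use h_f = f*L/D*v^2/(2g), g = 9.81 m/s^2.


v^2 = 0.55^2 = 0.3025 m^2/s^2
L/D = 178/0.117 = 1521.3675
h_f = f*(L/D)*v^2/(2g) = 0.038 * 1521.3675 * 0.3025 / 19.62 = 0.891341 m

0.891341 m


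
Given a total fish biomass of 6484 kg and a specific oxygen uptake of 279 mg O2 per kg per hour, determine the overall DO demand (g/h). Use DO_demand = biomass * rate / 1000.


Total O2 consumption (mg/h) = 6484 kg * 279 mg/(kg*h) = 1809036 mg/h
Convert to g/h: 1809036 / 1000 = 1809.036 g/h

1809.036 g/h


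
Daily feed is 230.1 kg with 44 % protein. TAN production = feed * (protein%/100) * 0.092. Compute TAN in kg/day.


Protein in feed = 230.1 * 44/100 = 101.244 kg/day
TAN = protein * 0.092 = 101.244 * 0.092 = 9.314448 kg/day

9.314448 kg/day


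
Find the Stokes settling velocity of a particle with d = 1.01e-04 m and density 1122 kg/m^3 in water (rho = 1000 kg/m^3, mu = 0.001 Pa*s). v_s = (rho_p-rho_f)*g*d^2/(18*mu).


Density difference: rho_p - rho_f = 1122 - 1000 = 122 kg/m^3
d^2 = (1.01e-04)^2 = 1.0201e-08 m^2
Numerator = (rho_p - rho_f) * g * d^2 = 122 * 9.81 * 1.0201e-08 = 1.2208761e-05
Denominator = 18 * mu = 18 * 0.001 = 0.018
v_s = 1.2208761e-05 / 0.018 = 6.78264e-04 m/s
Check: Re = rho_f * v_s * d / mu = 1000 * 6.78264e-04 * 1.01e-04 / 0.001 = 0.0685 < 1, so Stokes' law applies.

6.78264e-04 m/s


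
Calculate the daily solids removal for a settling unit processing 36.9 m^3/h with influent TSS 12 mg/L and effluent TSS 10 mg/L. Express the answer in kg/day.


Concentration drop: TSS_in - TSS_out = 12 - 10 = 2 mg/L
Hourly solids removed = Q * dTSS = 36.9 m^3/h * 2 mg/L = 73.8 g/h  (m^3/h * mg/L = g/h)
Daily solids removed = 73.8 * 24 = 1771.2 g/day
Convert g to kg: 1771.2 / 1000 = 1.7712 kg/day

1.7712 kg/day


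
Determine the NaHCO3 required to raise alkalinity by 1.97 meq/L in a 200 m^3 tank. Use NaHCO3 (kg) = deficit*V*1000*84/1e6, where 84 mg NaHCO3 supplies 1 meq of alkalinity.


Tank volume in L = 200 m^3 * 1000 = 200000 L
Total meq required = 1.97 meq/L * 200000 L = 394000 meq
NaHCO3 mass = 394000 meq * 84 mg/meq / 1e6 = 33.096 kg

33.096 kg


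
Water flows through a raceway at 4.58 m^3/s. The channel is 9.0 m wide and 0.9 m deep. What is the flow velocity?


Cross-sectional area = W * d = 9.0 * 0.9 = 8.1 m^2
Velocity = Q / A = 4.58 / 8.1 = 0.565432 m/s

0.565432 m/s


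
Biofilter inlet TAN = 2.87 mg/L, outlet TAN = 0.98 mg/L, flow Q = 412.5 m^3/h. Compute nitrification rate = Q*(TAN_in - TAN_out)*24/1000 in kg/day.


Concentration drop: TAN_in - TAN_out = 2.87 - 0.98 = 1.89 mg/L
Hourly TAN removed = Q * dTAN = 412.5 m^3/h * 1.89 mg/L = 779.625 g/h  (m^3/h * mg/L = g/h)
Daily TAN removed = 779.625 * 24 = 18711 g/day
Convert to kg/day: 18711 / 1000 = 18.711 kg/day

18.711 kg/day


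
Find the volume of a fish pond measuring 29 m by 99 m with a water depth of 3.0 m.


Base area = L * W = 29 * 99 = 2871 m^2
Volume = area * depth = 2871 * 3.0 = 8613 m^3

8613 m^3


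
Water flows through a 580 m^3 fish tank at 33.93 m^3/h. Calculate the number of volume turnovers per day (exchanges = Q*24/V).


Daily flow volume = 33.93 m^3/h * 24 h = 814.32 m^3/day
Exchanges = daily flow / tank volume = 814.32 / 580 = 1.404 exchanges/day

1.404 exchanges/day


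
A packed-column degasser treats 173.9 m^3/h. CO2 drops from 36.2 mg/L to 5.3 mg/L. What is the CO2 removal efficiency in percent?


CO2_out / CO2_in = 5.3 / 36.2 = 0.14640884
Fraction remaining = 0.14640884
efficiency = (1 - 0.14640884) * 100 = 85.3591 %

85.3591 %


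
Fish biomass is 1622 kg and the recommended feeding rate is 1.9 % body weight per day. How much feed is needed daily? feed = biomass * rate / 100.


Feeding rate fraction = 1.9% / 100 = 0.019
Daily feed = 1622 kg * 0.019 = 30.818 kg/day

30.818 kg/day


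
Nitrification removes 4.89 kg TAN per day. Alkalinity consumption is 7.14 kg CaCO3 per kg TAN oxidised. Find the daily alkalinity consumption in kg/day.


Alkalinity factor: 7.14 kg CaCO3 consumed per kg TAN nitrified
alk = 4.89 kg TAN * 7.14 = 34.9146 kg CaCO3/day

34.9146 kg CaCO3/day


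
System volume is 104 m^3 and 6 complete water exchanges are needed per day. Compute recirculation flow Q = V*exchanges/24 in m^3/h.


Daily recirculation volume = 104 m^3 * 6 = 624 m^3/day
Flow rate Q = daily volume / 24 h = 624 / 24 = 26 m^3/h

26 m^3/h


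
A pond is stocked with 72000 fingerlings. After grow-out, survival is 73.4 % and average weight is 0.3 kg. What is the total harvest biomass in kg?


Survivors = 72000 * 73.4/100 = 52848 fish
Harvest biomass = survivors * W_f = 52848 * 0.3 = 15854.4 kg

15854.4 kg


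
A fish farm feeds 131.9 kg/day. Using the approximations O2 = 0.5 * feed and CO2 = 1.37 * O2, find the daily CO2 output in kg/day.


O2 = 131.9 * 0.5 = 65.95
CO2 = 65.95 * 1.37 = 90.3515

90.3515 kg/day


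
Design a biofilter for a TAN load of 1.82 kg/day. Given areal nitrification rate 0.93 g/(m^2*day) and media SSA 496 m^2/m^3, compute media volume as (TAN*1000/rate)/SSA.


A = 1.82*1000 / 0.93 = 1956.9892 m^2
V = 1956.9892 / 496 = 3.94554

3.94554 m^3


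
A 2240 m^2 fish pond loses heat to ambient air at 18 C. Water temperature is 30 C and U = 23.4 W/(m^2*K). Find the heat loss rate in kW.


Temperature difference dT = 30 - 18 = 12 K
Heat loss (W) = U * A * dT = 23.4 * 2240 * 12 = 628992 W
Convert to kW: 628992 / 1000 = 628.992 kW

628.992 kW


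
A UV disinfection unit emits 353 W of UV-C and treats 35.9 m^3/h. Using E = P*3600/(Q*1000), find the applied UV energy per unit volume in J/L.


Energy delivered per hour = 353 W * 3600 s = 1270800 J/h
Volume treated per hour = 35.9 m^3/h * 1000 = 35900 L/h
dose = 1270800 / 35900 = 35.3983 J/L

35.3983 J/L


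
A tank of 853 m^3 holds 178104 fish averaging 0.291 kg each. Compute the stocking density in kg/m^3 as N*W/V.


Total biomass = 178104 fish * 0.291 kg = 51828.264 kg
Density = total biomass / volume = 51828.264 / 853 = 60.76 kg/m^3

60.76 kg/m^3


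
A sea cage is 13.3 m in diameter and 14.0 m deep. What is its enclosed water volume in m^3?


r = d/2 = 13.3/2 = 6.65 m
Base area = pi*r^2 = pi*6.65^2 = 138.92908 m^2
Volume = 138.92908 * 14.0 = 1945.01 m^3

1945.01 m^3


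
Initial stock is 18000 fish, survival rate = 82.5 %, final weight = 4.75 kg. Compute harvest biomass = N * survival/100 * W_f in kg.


Survivors = 18000 * 82.5/100 = 14850 fish
Harvest biomass = survivors * W_f = 14850 * 4.75 = 70537.5 kg

70537.5 kg


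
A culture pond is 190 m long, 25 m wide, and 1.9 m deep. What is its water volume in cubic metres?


Base area = L * W = 190 * 25 = 4750 m^2
Volume = area * depth = 4750 * 1.9 = 9025 m^3

9025 m^3


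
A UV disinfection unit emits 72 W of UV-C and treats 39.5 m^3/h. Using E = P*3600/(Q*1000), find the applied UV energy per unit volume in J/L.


Energy delivered per hour = 72 W * 3600 s = 259200 J/h
Volume treated per hour = 39.5 m^3/h * 1000 = 39500 L/h
dose = 259200 / 39500 = 6.56203 J/L

6.56203 J/L


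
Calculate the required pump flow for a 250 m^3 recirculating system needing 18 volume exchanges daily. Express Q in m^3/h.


Daily recirculation volume = 250 m^3 * 18 = 4500 m^3/day
Flow rate Q = daily volume / 24 h = 4500 / 24 = 187.5 m^3/h

187.5 m^3/h


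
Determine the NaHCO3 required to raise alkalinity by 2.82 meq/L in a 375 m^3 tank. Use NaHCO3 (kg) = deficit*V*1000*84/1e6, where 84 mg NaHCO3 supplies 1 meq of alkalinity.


Tank volume in L = 375 m^3 * 1000 = 375000 L
Total meq required = 2.82 meq/L * 375000 L = 1057500 meq
NaHCO3 mass = 1057500 meq * 84 mg/meq / 1e6 = 88.83 kg

88.83 kg


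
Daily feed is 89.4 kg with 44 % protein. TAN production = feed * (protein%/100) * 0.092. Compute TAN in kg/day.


Protein in feed = 89.4 * 44/100 = 39.336 kg/day
TAN = protein * 0.092 = 39.336 * 0.092 = 3.618912 kg/day

3.618912 kg/day


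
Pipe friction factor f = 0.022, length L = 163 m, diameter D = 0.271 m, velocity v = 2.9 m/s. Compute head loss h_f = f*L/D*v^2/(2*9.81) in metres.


v^2 = 2.9^2 = 8.41 m^2/s^2
L/D = 163/0.271 = 601.47601
h_f = f*(L/D)*v^2/(2g) = 0.022 * 601.47601 * 8.41 / 19.62 = 5.67202 m

5.67202 m


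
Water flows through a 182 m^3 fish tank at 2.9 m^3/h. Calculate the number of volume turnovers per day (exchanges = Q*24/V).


Daily flow volume = 2.9 m^3/h * 24 h = 69.6 m^3/day
Exchanges = daily flow / tank volume = 69.6 / 182 = 0.382418 exchanges/day

0.382418 exchanges/day


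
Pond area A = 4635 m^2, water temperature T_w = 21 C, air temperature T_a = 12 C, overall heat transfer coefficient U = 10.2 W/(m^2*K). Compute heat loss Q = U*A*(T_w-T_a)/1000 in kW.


Temperature difference dT = 21 - 12 = 9 K
Heat loss (W) = U * A * dT = 10.2 * 4635 * 9 = 425493 W
Convert to kW: 425493 / 1000 = 425.493 kW

425.493 kW


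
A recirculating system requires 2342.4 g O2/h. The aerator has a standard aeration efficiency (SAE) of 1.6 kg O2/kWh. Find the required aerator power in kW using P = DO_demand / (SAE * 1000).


SAE in g O2/kWh = 1.6 * 1000 = 1600 g/kWh
P = DO_demand / SAE_g = 2342.4 / 1600 = 1.464 kW

1.464 kW


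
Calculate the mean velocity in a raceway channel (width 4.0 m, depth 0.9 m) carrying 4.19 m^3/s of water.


Cross-sectional area = W * d = 4.0 * 0.9 = 3.6 m^2
Velocity = Q / A = 4.19 / 3.6 = 1.16389 m/s

1.16389 m/s


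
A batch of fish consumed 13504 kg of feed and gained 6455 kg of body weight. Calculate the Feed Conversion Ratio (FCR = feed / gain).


FCR = feed consumed / weight gained
FCR = 13504 kg / 6455 kg = 2.09202

2.09202


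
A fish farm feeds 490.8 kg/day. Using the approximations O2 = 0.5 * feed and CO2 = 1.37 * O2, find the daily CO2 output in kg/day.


O2 = 490.8 * 0.5 = 245.4
CO2 = 245.4 * 1.37 = 336.198

336.198 kg/day


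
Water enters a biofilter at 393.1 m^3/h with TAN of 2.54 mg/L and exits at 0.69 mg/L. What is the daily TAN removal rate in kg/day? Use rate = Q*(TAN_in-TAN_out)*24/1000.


Concentration drop: TAN_in - TAN_out = 2.54 - 0.69 = 1.85 mg/L
Hourly TAN removed = Q * dTAN = 393.1 m^3/h * 1.85 mg/L = 727.235 g/h  (m^3/h * mg/L = g/h)
Daily TAN removed = 727.235 * 24 = 17453.64 g/day
Convert to kg/day: 17453.64 / 1000 = 17.45364 kg/day

17.45364 kg/day


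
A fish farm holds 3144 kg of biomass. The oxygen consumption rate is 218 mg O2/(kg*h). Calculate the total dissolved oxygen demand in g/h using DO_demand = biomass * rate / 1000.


Total O2 consumption (mg/h) = 3144 kg * 218 mg/(kg*h) = 685392 mg/h
Convert to g/h: 685392 / 1000 = 685.392 g/h

685.392 g/h


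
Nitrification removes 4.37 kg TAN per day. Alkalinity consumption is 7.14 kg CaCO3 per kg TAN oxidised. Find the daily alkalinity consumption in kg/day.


Alkalinity factor: 7.14 kg CaCO3 consumed per kg TAN nitrified
alk = 4.37 kg TAN * 7.14 = 31.2018 kg CaCO3/day

31.2018 kg CaCO3/day


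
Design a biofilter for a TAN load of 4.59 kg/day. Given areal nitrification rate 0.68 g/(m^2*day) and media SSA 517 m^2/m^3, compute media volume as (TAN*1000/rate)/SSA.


A = 4.59*1000 / 0.68 = 6750 m^2
V = 6750 / 517 = 13.0561

13.0561 m^3


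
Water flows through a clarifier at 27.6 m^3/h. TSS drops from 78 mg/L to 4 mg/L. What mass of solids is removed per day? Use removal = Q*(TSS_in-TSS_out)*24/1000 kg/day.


Concentration drop: TSS_in - TSS_out = 78 - 4 = 74 mg/L
Hourly solids removed = Q * dTSS = 27.6 m^3/h * 74 mg/L = 2042.4 g/h  (m^3/h * mg/L = g/h)
Daily solids removed = 2042.4 * 24 = 49017.6 g/day
Convert g to kg: 49017.6 / 1000 = 49.0176 kg/day

49.0176 kg/day


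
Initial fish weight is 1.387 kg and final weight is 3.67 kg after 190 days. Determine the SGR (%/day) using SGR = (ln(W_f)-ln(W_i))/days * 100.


ln(W_f) = ln(3.67) = 1.3001917
ln(W_i) = ln(1.387) = 0.32714314
ln(W_f) - ln(W_i) = 1.3001917 - 0.32714314 = 0.97304856
SGR = 0.97304856 / 190 * 100 = 0.512131 %/day

0.512131 %/day


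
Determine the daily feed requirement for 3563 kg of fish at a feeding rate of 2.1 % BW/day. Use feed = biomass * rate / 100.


Feeding rate fraction = 2.1% / 100 = 0.021
Daily feed = 3563 kg * 0.021 = 74.823 kg/day

74.823 kg/day


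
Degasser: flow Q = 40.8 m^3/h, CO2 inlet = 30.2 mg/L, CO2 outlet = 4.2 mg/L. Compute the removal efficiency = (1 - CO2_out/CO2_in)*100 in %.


CO2_out / CO2_in = 4.2 / 30.2 = 0.13907285
Fraction remaining = 0.13907285
efficiency = (1 - 0.13907285) * 100 = 86.0927 %

86.0927 %


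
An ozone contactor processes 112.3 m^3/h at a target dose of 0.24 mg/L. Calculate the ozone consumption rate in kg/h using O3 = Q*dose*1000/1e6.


O3 demand (mg/h) = Q * dose * 1000 = 112.3 * 0.24 * 1000 = 26952 mg/h
Convert mg to kg: 26952 / 1e6 = 0.026952 kg/h

0.026952 kg/h


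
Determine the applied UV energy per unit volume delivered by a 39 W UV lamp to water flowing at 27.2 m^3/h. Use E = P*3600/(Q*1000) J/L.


Energy delivered per hour = 39 W * 3600 s = 140400 J/h
Volume treated per hour = 27.2 m^3/h * 1000 = 27200 L/h
dose = 140400 / 27200 = 5.16176 J/L

5.16176 J/L


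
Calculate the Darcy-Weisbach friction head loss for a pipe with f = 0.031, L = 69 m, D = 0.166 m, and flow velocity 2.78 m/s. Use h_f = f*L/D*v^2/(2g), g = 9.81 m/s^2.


v^2 = 2.78^2 = 7.7284 m^2/s^2
L/D = 69/0.166 = 415.66265
h_f = f*(L/D)*v^2/(2g) = 0.031 * 415.66265 * 7.7284 / 19.62 = 5.07567 m

5.07567 m


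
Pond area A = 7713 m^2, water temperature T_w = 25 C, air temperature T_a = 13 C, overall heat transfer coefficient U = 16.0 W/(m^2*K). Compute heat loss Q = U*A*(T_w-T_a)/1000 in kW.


Temperature difference dT = 25 - 13 = 12 K
Heat loss (W) = U * A * dT = 16.0 * 7713 * 12 = 1480896 W
Convert to kW: 1480896 / 1000 = 1480.896 kW

1480.896 kW


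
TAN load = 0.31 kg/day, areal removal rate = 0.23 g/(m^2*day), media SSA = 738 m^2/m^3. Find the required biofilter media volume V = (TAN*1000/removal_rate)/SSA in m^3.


A = 0.31*1000 / 0.23 = 1347.8261 m^2
V = 1347.8261 / 738 = 1.82632

1.82632 m^3


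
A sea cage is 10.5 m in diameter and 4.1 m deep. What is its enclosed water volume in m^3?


r = d/2 = 10.5/2 = 5.25 m
Base area = pi*r^2 = pi*5.25^2 = 86.590148 m^2
Volume = 86.590148 * 4.1 = 355.02 m^3

355.02 m^3


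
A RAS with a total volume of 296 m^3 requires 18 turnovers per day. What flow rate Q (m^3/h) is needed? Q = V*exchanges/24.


Daily recirculation volume = 296 m^3 * 18 = 5328 m^3/day
Flow rate Q = daily volume / 24 h = 5328 / 24 = 222 m^3/h

222 m^3/h


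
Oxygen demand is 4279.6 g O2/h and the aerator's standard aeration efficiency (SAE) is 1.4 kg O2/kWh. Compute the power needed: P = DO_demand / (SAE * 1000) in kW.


SAE in g O2/kWh = 1.4 * 1000 = 1400 g/kWh
P = DO_demand / SAE_g = 4279.6 / 1400 = 3.05686 kW

3.05686 kW


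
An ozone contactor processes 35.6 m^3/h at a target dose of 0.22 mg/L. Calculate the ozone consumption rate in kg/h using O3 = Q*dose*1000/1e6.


O3 demand (mg/h) = Q * dose * 1000 = 35.6 * 0.22 * 1000 = 7832 mg/h
Convert mg to kg: 7832 / 1e6 = 0.007832 kg/h

0.007832 kg/h


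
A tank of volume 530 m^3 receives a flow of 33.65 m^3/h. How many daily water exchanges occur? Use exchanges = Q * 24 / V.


Daily flow volume = 33.65 m^3/h * 24 h = 807.6 m^3/day
Exchanges = daily flow / tank volume = 807.6 / 530 = 1.52377 exchanges/day

1.52377 exchanges/day


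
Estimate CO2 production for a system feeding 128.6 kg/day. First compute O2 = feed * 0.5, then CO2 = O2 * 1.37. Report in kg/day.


O2 = 128.6 * 0.5 = 64.3
CO2 = 64.3 * 1.37 = 88.091

88.091 kg/day


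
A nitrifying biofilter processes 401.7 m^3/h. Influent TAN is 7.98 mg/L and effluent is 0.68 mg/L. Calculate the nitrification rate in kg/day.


Concentration drop: TAN_in - TAN_out = 7.98 - 0.68 = 7.3 mg/L
Hourly TAN removed = Q * dTAN = 401.7 m^3/h * 7.3 mg/L = 2932.41 g/h  (m^3/h * mg/L = g/h)
Daily TAN removed = 2932.41 * 24 = 70377.84 g/day
Convert to kg/day: 70377.84 / 1000 = 70.37784 kg/day

70.37784 kg/day


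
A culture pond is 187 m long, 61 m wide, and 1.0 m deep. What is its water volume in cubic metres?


Base area = L * W = 187 * 61 = 11407 m^2
Volume = area * depth = 11407 * 1.0 = 11407 m^3

11407 m^3


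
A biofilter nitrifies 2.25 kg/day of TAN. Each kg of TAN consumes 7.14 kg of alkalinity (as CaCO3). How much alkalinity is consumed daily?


Alkalinity factor: 7.14 kg CaCO3 consumed per kg TAN nitrified
alk = 2.25 kg TAN * 7.14 = 16.065 kg CaCO3/day

16.065 kg CaCO3/day


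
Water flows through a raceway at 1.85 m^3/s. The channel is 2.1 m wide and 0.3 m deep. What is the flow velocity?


Cross-sectional area = W * d = 2.1 * 0.3 = 0.63 m^2
Velocity = Q / A = 1.85 / 0.63 = 2.93651 m/s

2.93651 m/s


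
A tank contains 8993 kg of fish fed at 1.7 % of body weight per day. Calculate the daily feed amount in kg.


Feeding rate fraction = 1.7% / 100 = 0.017
Daily feed = 8993 kg * 0.017 = 152.881 kg/day

152.881 kg/day


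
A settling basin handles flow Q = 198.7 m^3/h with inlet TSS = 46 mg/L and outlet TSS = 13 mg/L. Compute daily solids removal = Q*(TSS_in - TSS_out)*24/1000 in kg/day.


Concentration drop: TSS_in - TSS_out = 46 - 13 = 33 mg/L
Hourly solids removed = Q * dTSS = 198.7 m^3/h * 33 mg/L = 6557.1 g/h  (m^3/h * mg/L = g/h)
Daily solids removed = 6557.1 * 24 = 157370.4 g/day
Convert g to kg: 157370.4 / 1000 = 157.3704 kg/day

157.3704 kg/day


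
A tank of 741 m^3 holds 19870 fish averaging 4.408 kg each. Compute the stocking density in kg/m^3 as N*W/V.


Total biomass = 19870 fish * 4.408 kg = 87586.96 kg
Density = total biomass / volume = 87586.96 / 741 = 118.201 kg/m^3

118.201 kg/m^3


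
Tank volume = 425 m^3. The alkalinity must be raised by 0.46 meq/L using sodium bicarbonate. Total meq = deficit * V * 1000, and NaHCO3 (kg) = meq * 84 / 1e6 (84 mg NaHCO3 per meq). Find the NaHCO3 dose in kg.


Tank volume in L = 425 m^3 * 1000 = 425000 L
Total meq required = 0.46 meq/L * 425000 L = 195500 meq
NaHCO3 mass = 195500 meq * 84 mg/meq / 1e6 = 16.422 kg

16.422 kg


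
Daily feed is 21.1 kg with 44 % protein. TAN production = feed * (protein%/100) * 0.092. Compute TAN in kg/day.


Protein in feed = 21.1 * 44/100 = 9.284 kg/day
TAN = protein * 0.092 = 9.284 * 0.092 = 0.854128 kg/day

0.854128 kg/day


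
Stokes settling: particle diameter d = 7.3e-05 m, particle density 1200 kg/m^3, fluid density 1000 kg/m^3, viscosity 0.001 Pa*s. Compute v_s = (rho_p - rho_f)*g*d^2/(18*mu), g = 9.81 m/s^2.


Density difference: rho_p - rho_f = 1200 - 1000 = 200 kg/m^3
d^2 = (7.3e-05)^2 = 5.329e-09 m^2
Numerator = (rho_p - rho_f) * g * d^2 = 200 * 9.81 * 5.329e-09 = 1.0455498e-05
Denominator = 18 * mu = 18 * 0.001 = 0.018
v_s = 1.0455498e-05 / 0.018 = 5.80861e-04 m/s
Check: Re = rho_f * v_s * d / mu = 1000 * 5.80861e-04 * 7.3e-05 / 0.001 = 0.0424 < 1, so Stokes' law applies.

5.80861e-04 m/s


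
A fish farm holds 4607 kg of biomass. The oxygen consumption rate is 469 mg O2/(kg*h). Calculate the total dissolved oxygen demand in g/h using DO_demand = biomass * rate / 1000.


Total O2 consumption (mg/h) = 4607 kg * 469 mg/(kg*h) = 2160683 mg/h
Convert to g/h: 2160683 / 1000 = 2160.683 g/h

2160.683 g/h


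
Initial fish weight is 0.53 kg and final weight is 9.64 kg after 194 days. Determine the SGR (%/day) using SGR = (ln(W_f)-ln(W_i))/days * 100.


ln(W_f) = ln(9.64) = 2.2659211
ln(W_i) = ln(0.53) = -0.63487827
ln(W_f) - ln(W_i) = 2.2659211 - -0.63487827 = 2.9007994
SGR = 2.9007994 / 194 * 100 = 1.49526 %/day

1.49526 %/day


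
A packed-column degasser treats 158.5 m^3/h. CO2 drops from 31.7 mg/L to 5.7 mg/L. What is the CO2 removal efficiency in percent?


CO2_out / CO2_in = 5.7 / 31.7 = 0.17981073
Fraction remaining = 0.17981073
efficiency = (1 - 0.17981073) * 100 = 82.0189 %

82.0189 %


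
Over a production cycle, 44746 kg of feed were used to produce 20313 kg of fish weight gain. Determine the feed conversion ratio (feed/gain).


FCR = feed consumed / weight gained
FCR = 44746 kg / 20313 kg = 2.20283

2.20283


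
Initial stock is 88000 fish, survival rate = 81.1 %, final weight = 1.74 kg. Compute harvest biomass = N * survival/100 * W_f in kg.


Survivors = 88000 * 81.1/100 = 71368 fish
Harvest biomass = survivors * W_f = 71368 * 1.74 = 124180.32 kg

124180.32 kg


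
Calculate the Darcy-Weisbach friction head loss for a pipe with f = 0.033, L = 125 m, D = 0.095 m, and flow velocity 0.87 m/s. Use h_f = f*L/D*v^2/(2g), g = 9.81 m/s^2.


v^2 = 0.87^2 = 0.7569 m^2/s^2
L/D = 125/0.095 = 1315.7895
h_f = f*(L/D)*v^2/(2g) = 0.033 * 1315.7895 * 0.7569 / 19.62 = 1.6751 m

1.6751 m


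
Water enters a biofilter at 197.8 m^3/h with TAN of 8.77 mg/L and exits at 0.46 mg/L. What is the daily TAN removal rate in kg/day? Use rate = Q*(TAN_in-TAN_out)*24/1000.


Concentration drop: TAN_in - TAN_out = 8.77 - 0.46 = 8.31 mg/L
Hourly TAN removed = Q * dTAN = 197.8 m^3/h * 8.31 mg/L = 1643.718 g/h  (m^3/h * mg/L = g/h)
Daily TAN removed = 1643.718 * 24 = 39449.232 g/day
Convert to kg/day: 39449.232 / 1000 = 39.449232 kg/day

39.449232 kg/day


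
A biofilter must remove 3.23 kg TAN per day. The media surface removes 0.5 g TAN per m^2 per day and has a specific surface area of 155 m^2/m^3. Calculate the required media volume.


A = 3.23*1000 / 0.5 = 6460 m^2
V = 6460 / 155 = 41.6774

41.6774 m^3


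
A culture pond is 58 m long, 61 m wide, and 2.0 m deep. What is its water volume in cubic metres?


Base area = L * W = 58 * 61 = 3538 m^2
Volume = area * depth = 3538 * 2.0 = 7076 m^3

7076 m^3


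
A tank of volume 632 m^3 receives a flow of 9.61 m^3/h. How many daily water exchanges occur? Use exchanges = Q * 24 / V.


Daily flow volume = 9.61 m^3/h * 24 h = 230.64 m^3/day
Exchanges = daily flow / tank volume = 230.64 / 632 = 0.364937 exchanges/day

0.364937 exchanges/day


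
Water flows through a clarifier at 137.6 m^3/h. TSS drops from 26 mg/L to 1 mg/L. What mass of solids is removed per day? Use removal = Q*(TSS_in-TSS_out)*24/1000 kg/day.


Concentration drop: TSS_in - TSS_out = 26 - 1 = 25 mg/L
Hourly solids removed = Q * dTSS = 137.6 m^3/h * 25 mg/L = 3440 g/h  (m^3/h * mg/L = g/h)
Daily solids removed = 3440 * 24 = 82560 g/day
Convert g to kg: 82560 / 1000 = 82.56 kg/day

82.56 kg/day


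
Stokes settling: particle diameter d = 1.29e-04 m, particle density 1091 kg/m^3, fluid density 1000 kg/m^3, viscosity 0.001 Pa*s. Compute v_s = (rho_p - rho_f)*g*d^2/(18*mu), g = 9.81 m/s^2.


Density difference: rho_p - rho_f = 1091 - 1000 = 91 kg/m^3
d^2 = (1.29e-04)^2 = 1.6641e-08 m^2
Numerator = (rho_p - rho_f) * g * d^2 = 91 * 9.81 * 1.6641e-08 = 1.4855587e-05
Denominator = 18 * mu = 18 * 0.001 = 0.018
v_s = 1.4855587e-05 / 0.018 = 8.2531e-04 m/s
Check: Re = rho_f * v_s * d / mu = 1000 * 8.2531e-04 * 1.29e-04 / 0.001 = 0.106 < 1, so Stokes' law applies.

8.2531e-04 m/s


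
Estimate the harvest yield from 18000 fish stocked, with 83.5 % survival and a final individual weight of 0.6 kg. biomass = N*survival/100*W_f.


Survivors = 18000 * 83.5/100 = 15030 fish
Harvest biomass = survivors * W_f = 15030 * 0.6 = 9018 kg

9018 kg


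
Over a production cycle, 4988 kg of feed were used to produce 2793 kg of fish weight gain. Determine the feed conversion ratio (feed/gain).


FCR = feed consumed / weight gained
FCR = 4988 kg / 2793 kg = 1.78589

1.78589


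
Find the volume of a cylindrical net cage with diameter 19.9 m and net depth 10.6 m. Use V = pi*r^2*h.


r = d/2 = 19.9/2 = 9.95 m
Base area = pi*r^2 = pi*9.95^2 = 311.02553 m^2
Volume = 311.02553 * 10.6 = 3296.87 m^3

3296.87 m^3


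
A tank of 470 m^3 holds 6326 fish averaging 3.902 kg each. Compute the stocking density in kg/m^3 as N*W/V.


Total biomass = 6326 fish * 3.902 kg = 24684.052 kg
Density = total biomass / volume = 24684.052 / 470 = 52.5193 kg/m^3

52.5193 kg/m^3


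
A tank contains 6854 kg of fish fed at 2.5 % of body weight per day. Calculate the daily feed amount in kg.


Feeding rate fraction = 2.5% / 100 = 0.025
Daily feed = 6854 kg * 0.025 = 171.35 kg/day

171.35 kg/day
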